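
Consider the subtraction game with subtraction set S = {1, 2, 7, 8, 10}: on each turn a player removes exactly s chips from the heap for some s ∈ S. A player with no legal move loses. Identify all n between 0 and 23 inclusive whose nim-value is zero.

0, 3, 6, 9, 12, 15, 18, 21

n :  0  1  2  3  4  5  6  7  8  9 10 11 12 13 14 15 16 17 18 19 20 21 22 23
G :  0  1  2  0  1  2  0  1  2  0  1  2  0  1  2  0  1  2  0  1  2  0  1  2
P-positions are exactly the n with G(n) = 0.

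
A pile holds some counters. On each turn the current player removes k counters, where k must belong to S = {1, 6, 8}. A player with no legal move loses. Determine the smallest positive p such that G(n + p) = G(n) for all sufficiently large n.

7

G(0) = 0
G(1) = mex{0} = 1
G(2) = mex{1} = 0
G(3) = mex{0} = 1
G(4) = mex{1} = 0
G(5) = mex{0} = 1
G(6) = mex{1,0} = 2
G(7) = mex{2,1} = 0
G(8) = mex{0,0,0} = 1
G(9) = mex{1,1,1} = 0
G(10) = mex{0,0,0} = 1
G(11) = mex{1,1,1} = 0
G(12) = mex{0,2,0} = 1
G(13) = mex{1,0,1} = 2
G(14) = mex{2,1,2} = 0
G(15) = mex{0,0,0} = 1
G(16) = mex{1,1,1} = 0
G(n+7) = G(n) holds for n = 0,…,7 (a full window of length max(S) = 8), so the sequence is purely periodic with period 7.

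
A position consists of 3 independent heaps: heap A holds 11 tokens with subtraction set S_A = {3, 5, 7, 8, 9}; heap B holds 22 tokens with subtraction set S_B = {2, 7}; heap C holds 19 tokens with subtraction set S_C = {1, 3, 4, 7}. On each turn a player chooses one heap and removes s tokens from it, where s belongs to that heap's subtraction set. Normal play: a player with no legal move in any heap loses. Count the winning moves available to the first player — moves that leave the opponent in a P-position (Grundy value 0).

Heap A, S = {3, 5, 7, 8, 9}:
G(0) = 0
G(1) = mex{} = 0
G(2) = mex{} = 0
G(3) = mex{0} = 1
G(4) = mex{0} = 1
G(5) = mex{0,0} = 1
G(6) = mex{1,0} = 2
G(7) = mex{1,0,0} = 2
G(8) = mex{1,1,0,0} = 2
G(9) = mex{2,1,0,0,0} = 3
G(10) = mex{2,1,1,0,0} = 3
G(11) = mex{2,2,1,1,0} = 3
G_A(11) = 3.
Heap B, S = {2, 7}:
n :  0  1  2  3  4  5  6  7  8  9 10 11 12 13 14 15 16 17 18 19 20 21 22
G :  0  0  1  1  0  0  1  1  2  0  0  1  1  0  0  1  1  2  0  0  1  1  0
G_B(22) = 0.
Heap C, S = {1, 3, 4, 7}:
G(0) = 0
G(1) = mex{0} = 1
G(2) = mex{1} = 0
G(3) = mex{0,0} = 1
G(4) = mex{1,1,0} = 2
G(5) = mex{2,0,1} = 3
G(6) = mex{3,1,0} = 2
G(7) = mex{2,2,1,0} = 3
G(8) = mex{3,3,2,1} = 0
G(9) = mex{0,2,3,0} = 1
G(10) = mex{1,3,2,1} = 0
G(11) = mex{0,0,3,2} = 1
G(12) = mex{1,1,0,3} = 2
G(13) = mex{2,0,1,2} = 3
G(14) = mex{3,1,0,3} = 2
G(15) = mex{2,2,1,0} = 3
G(16) = mex{3,3,2,1} = 0
G(17) = mex{0,2,3,0} = 1
G(18) = mex{1,3,2,1} = 0
G(19) = mex{0,0,3,2} = 1
G_C(19) = 1.
Combined Grundy value = 3 ⊕ 0 ⊕ 1 = 2.
A winning move leaves total XOR = 0, i.e. changes one component's Grundy value g to g ⊕ X where X is the current total.
Heap A: need g' = 3⊕2 = 1. Options: 11−3→G=2, 11−5→G=2, 11−7→G=1, 11−8→G=1, 11−9→G=0. Hits: 2.
Heap B: need g' = 0⊕2 = 2. Options: 22−2→G=1, 22−7→G=1. Hits: 0.
Heap C: need g' = 1⊕2 = 3. Options: 19−1→G=0, 19−3→G=0, 19−4→G=3, 19−7→G=2. Hits: 1.

3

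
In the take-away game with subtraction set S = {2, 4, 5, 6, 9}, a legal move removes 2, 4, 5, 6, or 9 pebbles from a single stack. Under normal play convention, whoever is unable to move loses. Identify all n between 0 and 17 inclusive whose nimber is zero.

0, 1, 8, 11

n :  0  1  2  3  4  5  6  7  8  9 10 11 12 13 14 15 16 17
G :  0  0  1  1  2  2  3  3  0  4  1  0  2  1  3  2  4  3
P-positions are exactly the n with G(n) = 0.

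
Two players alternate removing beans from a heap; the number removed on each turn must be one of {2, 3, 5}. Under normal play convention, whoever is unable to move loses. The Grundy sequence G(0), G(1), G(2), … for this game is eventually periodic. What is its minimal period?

n :  0  1  2  3  4  5  6  7  8  9 10 11 12 13 14 15
G :  0  0  1  1  2  2  3  0  0  1  1  2  2  3  0  0
G(n+7) = G(n) holds for n = 0,…,4 (a full window of length max(S) = 5), so the sequence is purely periodic with period 7.

7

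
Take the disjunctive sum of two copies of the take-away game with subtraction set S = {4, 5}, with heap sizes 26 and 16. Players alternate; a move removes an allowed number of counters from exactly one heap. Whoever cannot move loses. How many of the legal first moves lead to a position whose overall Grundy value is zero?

All heaps use S = {4, 5}:
n :  0  1  2  3  4  5  6  7  8  9 10 11 12 13 14 15 16 17 18 19 20 21 22 23 24 25 26
G :  0  0  0  0  1  1  1  1  2  0  0  0  0  1  1  1  1  2  0  0  0  0  1  1  1  1  2
Heap A: G(26) = 2.
Heap B: G(16) = 1.
Combined Grundy value = 2 ⊕ 1 = 3.
A winning move leaves total XOR = 0, i.e. changes one component's Grundy value g to g ⊕ X where X is the current total.
Heap A: need g' = 2⊕3 = 1. Options: 26−4→G=1, 26−5→G=0. Hits: 1.
Heap B: need g' = 1⊕3 = 2. Options: 16−4→G=0, 16−5→G=0. Hits: 0.

1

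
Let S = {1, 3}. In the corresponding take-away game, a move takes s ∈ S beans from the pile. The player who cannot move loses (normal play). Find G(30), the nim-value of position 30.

0

G(0) = 0
G(1) = mex{0} = 1
G(2) = mex{1} = 0
G(3) = mex{0,0} = 1
G(4) = mex{1,1} = 0
G(5) = mex{0,0} = 1
G(6) = mex{1,1} = 0
G(7) = mex{0,0} = 1
G(8) = mex{1,1} = 0
G(9) = mex{0,0} = 1
G(10) = mex{1,1} = 0
G(11) = mex{0,0} = 1
G(12) = mex{1,1} = 0
G(13) = mex{0,0} = 1
G(14) = mex{1,1} = 0
G(15) = mex{0,0} = 1
G(16) = mex{1,1} = 0
G(17) = mex{0,0} = 1
G(18) = mex{1,1} = 0
G(19) = mex{0,0} = 1
G(20) = mex{1,1} = 0
G(21) = mex{0,0} = 1
G(22) = mex{1,1} = 0
G(23) = mex{0,0} = 1
G(24) = mex{1,1} = 0
G(25) = mex{0,0} = 1
G(26) = mex{1,1} = 0
G(27) = mex{0,0} = 1
G(28) = mex{1,1} = 0
G(29) = mex{0,0} = 1
G(30) = mex{1,1} = 0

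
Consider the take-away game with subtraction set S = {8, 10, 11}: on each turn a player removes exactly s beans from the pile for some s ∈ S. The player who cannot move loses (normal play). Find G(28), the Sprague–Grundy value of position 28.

G(0) = 0
G(1) = mex{} = 0
G(2) = mex{} = 0
G(3) = mex{} = 0
G(4) = mex{} = 0
G(5) = mex{} = 0
G(6) = mex{} = 0
G(7) = mex{} = 0
G(8) = mex{0} = 1
G(9) = mex{0} = 1
G(10) = mex{0,0} = 1
G(11) = mex{0,0,0} = 1
G(12) = mex{0,0,0} = 1
G(13) = mex{0,0,0} = 1
G(14) = mex{0,0,0} = 1
G(15) = mex{0,0,0} = 1
G(16) = mex{1,0,0} = 2
G(17) = mex{1,0,0} = 2
G(18) = mex{1,1,0} = 2
G(19) = mex{1,1,1} = 0
G(20) = mex{1,1,1} = 0
G(21) = mex{1,1,1} = 0
G(22) = mex{1,1,1} = 0
G(23) = mex{1,1,1} = 0
G(24) = mex{2,1,1} = 0
G(25) = mex{2,1,1} = 0
G(26) = mex{2,2,1} = 0
G(27) = mex{0,2,2} = 1
G(28) = mex{0,2,2} = 1

1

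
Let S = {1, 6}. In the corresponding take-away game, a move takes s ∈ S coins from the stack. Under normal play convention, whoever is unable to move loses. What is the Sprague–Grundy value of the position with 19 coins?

G(0) = 0
G(1) = mex{0} = 1
G(2) = mex{1} = 0
G(3) = mex{0} = 1
G(4) = mex{1} = 0
G(5) = mex{0} = 1
G(6) = mex{1,0} = 2
G(7) = mex{2,1} = 0
G(8) = mex{0,0} = 1
G(9) = mex{1,1} = 0
G(10) = mex{0,0} = 1
G(11) = mex{1,1} = 0
G(12) = mex{0,2} = 1
G(13) = mex{1,0} = 2
G(14) = mex{2,1} = 0
G(15) = mex{0,0} = 1
G(16) = mex{1,1} = 0
G(17) = mex{0,0} = 1
G(18) = mex{1,1} = 0
G(19) = mex{0,2} = 1

1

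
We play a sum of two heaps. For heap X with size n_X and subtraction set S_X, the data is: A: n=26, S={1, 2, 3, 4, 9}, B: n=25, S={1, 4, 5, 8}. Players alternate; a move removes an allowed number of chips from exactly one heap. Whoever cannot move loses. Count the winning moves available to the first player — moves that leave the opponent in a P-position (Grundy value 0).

2

Heap A, S = {1, 2, 3, 4, 9}:
n :  0  1  2  3  4  5  6  7  8  9 10 11 12 13 14 15 16 17 18 19 20 21 22 23 24 25 26
G :  0  1  2  3  4  0  1  2  3  4  0  1  2  3  4  0  1  2  3  4  0  1  2  3  4  0  1
G_A(26) = 1.
Heap B, S = {1, 4, 5, 8}:
n :  0  1  2  3  4  5  6  7  8  9 10 11 12 13 14 15 16 17 18 19 20 21 22 23 24 25
G :  0  1  0  1  2  3  2  3  4  0  1  0  1  2  3  2  3  4  0  1  0  1  2  3  2  3
G_B(25) = 3.
Combined Grundy value = 1 ⊕ 3 = 2.
A winning move leaves total XOR = 0, i.e. changes one component's Grundy value g to g ⊕ X where X is the current total.
Heap A: need g' = 1⊕2 = 3. Options: 26−1→G=0, 26−2→G=4, 26−3→G=3, 26−4→G=2, 26−9→G=2. Hits: 1.
Heap B: need g' = 3⊕2 = 1. Options: 25−1→G=2, 25−4→G=1, 25−5→G=0, 25−8→G=4. Hits: 1.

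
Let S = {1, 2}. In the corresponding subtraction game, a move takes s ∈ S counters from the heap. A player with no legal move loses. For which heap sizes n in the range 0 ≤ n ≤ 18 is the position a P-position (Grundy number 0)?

0, 3, 6, 9, 12, 15, 18

n :  0  1  2  3  4  5  6  7  8  9 10 11 12 13 14 15 16 17 18
G :  0  1  2  0  1  2  0  1  2  0  1  2  0  1  2  0  1  2  0
P-positions are exactly the n with G(n) = 0.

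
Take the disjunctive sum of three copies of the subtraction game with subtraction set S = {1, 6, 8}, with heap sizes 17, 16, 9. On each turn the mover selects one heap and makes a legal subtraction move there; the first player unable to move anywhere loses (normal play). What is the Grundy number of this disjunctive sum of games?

All heaps use S = {1, 6, 8}:
n :  0  1  2  3  4  5  6  7  8  9 10 11 12 13 14 15 16 17
G :  0  1  0  1  0  1  2  0  1  0  1  0  1  2  0  1  0  1
Heap A: G(17) = 1.
Heap B: G(16) = 0.
Heap C: G(9) = 0.
Combined Grundy value = 1 ⊕ 0 ⊕ 0 = 1.

1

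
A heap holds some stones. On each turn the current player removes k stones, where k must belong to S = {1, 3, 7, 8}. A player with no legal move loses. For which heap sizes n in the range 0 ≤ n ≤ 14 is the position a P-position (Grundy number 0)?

n :  0  1  2  3  4  5  6  7  8  9 10 11 12 13 14
G :  0  1  0  1  0  1  0  1  2  3  2  3  2  3  2
P-positions are exactly the n with G(n) = 0.

0, 2, 4, 6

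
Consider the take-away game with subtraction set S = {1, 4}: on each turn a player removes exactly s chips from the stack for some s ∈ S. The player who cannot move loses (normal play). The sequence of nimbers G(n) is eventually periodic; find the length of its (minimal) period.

n :  0  1  2  3  4  5  6  7  8  9 10 11 12 13 14
G :  0  1  0  1  2  0  1  0  1  2  0  1  0  1  2
G(n+5) = G(n) holds for n = 0,…,3 (a full window of length max(S) = 4), so the sequence is purely periodic with period 5.

5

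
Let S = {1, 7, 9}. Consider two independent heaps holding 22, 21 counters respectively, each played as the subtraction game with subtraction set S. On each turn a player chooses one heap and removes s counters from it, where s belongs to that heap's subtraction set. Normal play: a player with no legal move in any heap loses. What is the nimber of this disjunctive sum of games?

1

All heaps use S = {1, 7, 9}:
n :  0  1  2  3  4  5  6  7  8  9 10 11 12 13 14 15 16 17 18 19 20 21 22
G :  0  1  0  1  0  1  0  1  0  1  0  1  0  1  0  1  0  1  0  1  0  1  0
Heap A: G(22) = 0.
Heap B: G(21) = 1.
Combined Grundy value = 0 ⊕ 1 = 1.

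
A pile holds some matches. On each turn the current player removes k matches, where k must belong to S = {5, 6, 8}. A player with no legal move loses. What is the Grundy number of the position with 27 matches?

0

G(0) = 0
G(1) = mex{} = 0
G(2) = mex{} = 0
G(3) = mex{} = 0
G(4) = mex{} = 0
G(5) = mex{0} = 1
G(6) = mex{0,0} = 1
G(7) = mex{0,0} = 1
G(8) = mex{0,0,0} = 1
G(9) = mex{0,0,0} = 1
G(10) = mex{1,0,0} = 2
G(11) = mex{1,1,0} = 2
G(12) = mex{1,1,0} = 2
G(13) = mex{1,1,1} = 0
G(14) = mex{1,1,1} = 0
G(15) = mex{2,1,1} = 0
G(16) = mex{2,2,1} = 0
G(17) = mex{2,2,1} = 0
G(18) = mex{0,2,2} = 1
G(19) = mex{0,0,2} = 1
G(20) = mex{0,0,2} = 1
G(21) = mex{0,0,0} = 1
G(22) = mex{0,0,0} = 1
G(23) = mex{1,0,0} = 2
G(24) = mex{1,1,0} = 2
G(25) = mex{1,1,0} = 2
G(26) = mex{1,1,1} = 0
G(27) = mex{1,1,1} = 0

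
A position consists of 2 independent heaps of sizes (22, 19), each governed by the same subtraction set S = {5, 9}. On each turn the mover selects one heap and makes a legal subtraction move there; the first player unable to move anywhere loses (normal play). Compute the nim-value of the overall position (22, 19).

0

All heaps use S = {5, 9}:
G(0) = 0
G(1) = mex{} = 0
G(2) = mex{} = 0
G(3) = mex{} = 0
G(4) = mex{} = 0
G(5) = mex{0} = 1
G(6) = mex{0} = 1
G(7) = mex{0} = 1
G(8) = mex{0} = 1
G(9) = mex{0,0} = 1
G(10) = mex{1,0} = 2
G(11) = mex{1,0} = 2
G(12) = mex{1,0} = 2
G(13) = mex{1,0} = 2
G(14) = mex{1,1} = 0
G(15) = mex{2,1} = 0
G(16) = mex{2,1} = 0
G(17) = mex{2,1} = 0
G(18) = mex{2,1} = 0
G(19) = mex{0,2} = 1
G(20) = mex{0,2} = 1
G(21) = mex{0,2} = 1
G(22) = mex{0,2} = 1
Heap A: G(22) = 1.
Heap B: G(19) = 1.
Combined Grundy value = 1 ⊕ 1 = 0.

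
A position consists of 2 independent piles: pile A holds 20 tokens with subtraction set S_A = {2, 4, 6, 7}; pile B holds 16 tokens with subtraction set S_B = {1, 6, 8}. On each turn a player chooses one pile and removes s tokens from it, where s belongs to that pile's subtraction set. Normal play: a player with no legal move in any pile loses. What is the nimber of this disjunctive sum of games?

Pile A, S = {2, 4, 6, 7}:
n :  0  1  2  3  4  5  6  7  8  9 10 11 12 13 14 15 16 17 18 19 20
G :  0  0  1  1  2  2  3  3  4  0  0  1  1  2  2  3  3  4  0  0  1
G_A(20) = 1.
Pile B, S = {1, 6, 8}:
n :  0  1  2  3  4  5  6  7  8  9 10 11 12 13 14 15 16
G :  0  1  0  1  0  1  2  0  1  0  1  0  1  2  0  1  0
G_B(16) = 0.
Combined Grundy value = 1 ⊕ 0 = 1.

1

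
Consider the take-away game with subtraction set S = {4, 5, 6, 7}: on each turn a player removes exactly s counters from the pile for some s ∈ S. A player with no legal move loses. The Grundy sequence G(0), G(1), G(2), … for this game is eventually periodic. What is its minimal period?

G(0) = 0
G(1) = mex{} = 0
G(2) = mex{} = 0
G(3) = mex{} = 0
G(4) = mex{0} = 1
G(5) = mex{0,0} = 1
G(6) = mex{0,0,0} = 1
G(7) = mex{0,0,0,0} = 1
G(8) = mex{1,0,0,0} = 2
G(9) = mex{1,1,0,0} = 2
G(10) = mex{1,1,1,0} = 2
G(11) = mex{1,1,1,1} = 0
G(12) = mex{2,1,1,1} = 0
G(13) = mex{2,2,1,1} = 0
G(14) = mex{2,2,2,1} = 0
G(15) = mex{0,2,2,2} = 1
G(16) = mex{0,0,2,2} = 1
G(17) = mex{0,0,0,2} = 1
G(18) = mex{0,0,0,0} = 1
G(19) = mex{1,0,0,0} = 2
G(20) = mex{1,1,0,0} = 2
G(21) = mex{1,1,1,0} = 2
G(22) = mex{1,1,1,1} = 0
G(23) = mex{2,1,1,1} = 0
G(n+11) = G(n) holds for n = 0,…,6 (a full window of length max(S) = 7), so the sequence is purely periodic with period 11.

11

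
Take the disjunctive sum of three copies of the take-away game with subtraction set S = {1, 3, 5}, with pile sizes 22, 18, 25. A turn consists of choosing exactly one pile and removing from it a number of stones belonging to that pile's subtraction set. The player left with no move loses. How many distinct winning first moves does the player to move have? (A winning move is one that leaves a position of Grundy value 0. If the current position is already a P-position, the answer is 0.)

All piles use S = {1, 3, 5}:
n :  0  1  2  3  4  5  6  7  8  9 10 11 12 13 14 15 16 17 18 19 20 21 22 23 24 25
G :  0  1  0  1  0  1  0  1  0  1  0  1  0  1  0  1  0  1  0  1  0  1  0  1  0  1
Pile A: G(22) = 0.
Pile B: G(18) = 0.
Pile C: G(25) = 1.
Combined Grundy value = 0 ⊕ 0 ⊕ 1 = 1.
A winning move leaves total XOR = 0, i.e. changes one component's Grundy value g to g ⊕ X where X is the current total.
Pile A: need g' = 0⊕1 = 1. Options: 22−1→G=1, 22−3→G=1, 22−5→G=1. Hits: 3.
Pile B: need g' = 0⊕1 = 1. Options: 18−1→G=1, 18−3→G=1, 18−5→G=1. Hits: 3.
Pile C: need g' = 1⊕1 = 0. Options: 25−1→G=0, 25−3→G=0, 25−5→G=0. Hits: 3.

9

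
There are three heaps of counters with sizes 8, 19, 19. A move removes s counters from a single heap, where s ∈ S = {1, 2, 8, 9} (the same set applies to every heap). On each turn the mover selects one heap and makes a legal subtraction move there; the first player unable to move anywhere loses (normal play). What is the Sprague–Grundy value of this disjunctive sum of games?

All heaps use S = {1, 2, 8, 9}:
G(0) = 0
G(1) = mex{0} = 1
G(2) = mex{1,0} = 2
G(3) = mex{2,1} = 0
G(4) = mex{0,2} = 1
G(5) = mex{1,0} = 2
G(6) = mex{2,1} = 0
G(7) = mex{0,2} = 1
G(8) = mex{1,0,0} = 2
G(9) = mex{2,1,1,0} = 3
G(10) = mex{3,2,2,1} = 0
G(11) = mex{0,3,0,2} = 1
G(12) = mex{1,0,1,0} = 2
G(13) = mex{2,1,2,1} = 0
G(14) = mex{0,2,0,2} = 1
G(15) = mex{1,0,1,0} = 2
G(16) = mex{2,1,2,1} = 0
G(17) = mex{0,2,3,2} = 1
G(18) = mex{1,0,0,3} = 2
G(19) = mex{2,1,1,0} = 3
Heap A: G(8) = 2.
Heap B: G(19) = 3.
Heap C: G(19) = 3.
Combined Grundy value = 2 ⊕ 3 ⊕ 3 = 2.

2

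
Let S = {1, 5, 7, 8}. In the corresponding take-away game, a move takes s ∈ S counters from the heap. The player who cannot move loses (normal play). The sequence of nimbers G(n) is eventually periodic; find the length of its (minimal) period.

G(0) = 0
G(1) = mex{0} = 1
G(2) = mex{1} = 0
G(3) = mex{0} = 1
G(4) = mex{1} = 0
G(5) = mex{0,0} = 1
G(6) = mex{1,1} = 0
G(7) = mex{0,0,0} = 1
G(8) = mex{1,1,1,0} = 2
G(9) = mex{2,0,0,1} = 3
G(10) = mex{3,1,1,0} = 2
G(11) = mex{2,0,0,1} = 3
G(12) = mex{3,1,1,0} = 2
G(13) = mex{2,2,0,1} = 3
G(14) = mex{3,3,1,0} = 2
G(15) = mex{2,2,2,1} = 0
G(16) = mex{0,3,3,2} = 1
G(17) = mex{1,2,2,3} = 0
G(18) = mex{0,3,3,2} = 1
G(19) = mex{1,2,2,3} = 0
G(20) = mex{0,0,3,2} = 1
G(21) = mex{1,1,2,3} = 0
G(22) = mex{0,0,0,2} = 1
G(23) = mex{1,1,1,0} = 2
G(24) = mex{2,0,0,1} = 3
G(25) = mex{3,1,1,0} = 2
G(26) = mex{2,0,0,1} = 3
G(27) = mex{3,1,1,0} = 2
G(28) = mex{2,2,0,1} = 3
G(29) = mex{3,3,1,0} = 2
G(30) = mex{2,2,2,1} = 0
G(31) = mex{0,3,3,2} = 1
G(n+15) = G(n) holds for n = 0,…,7 (a full window of length max(S) = 8), so the sequence is purely periodic with period 15.

15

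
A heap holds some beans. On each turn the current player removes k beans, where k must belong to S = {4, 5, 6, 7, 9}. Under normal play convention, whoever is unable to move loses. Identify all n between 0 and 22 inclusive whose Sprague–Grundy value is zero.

0, 1, 2, 3, 13, 14, 15, 16

G(0) = 0
G(1) = mex{} = 0
G(2) = mex{} = 0
G(3) = mex{} = 0
G(4) = mex{0} = 1
G(5) = mex{0,0} = 1
G(6) = mex{0,0,0} = 1
G(7) = mex{0,0,0,0} = 1
G(8) = mex{1,0,0,0} = 2
G(9) = mex{1,1,0,0,0} = 2
G(10) = mex{1,1,1,0,0} = 2
G(11) = mex{1,1,1,1,0} = 2
G(12) = mex{2,1,1,1,0} = 3
G(13) = mex{2,2,1,1,1} = 0
G(14) = mex{2,2,2,1,1} = 0
G(15) = mex{2,2,2,2,1} = 0
G(16) = mex{3,2,2,2,1} = 0
G(17) = mex{0,3,2,2,2} = 1
G(18) = mex{0,0,3,2,2} = 1
G(19) = mex{0,0,0,3,2} = 1
G(20) = mex{0,0,0,0,2} = 1
G(21) = mex{1,0,0,0,3} = 2
G(22) = mex{1,1,0,0,0} = 2
P-positions are exactly the n with G(n) = 0.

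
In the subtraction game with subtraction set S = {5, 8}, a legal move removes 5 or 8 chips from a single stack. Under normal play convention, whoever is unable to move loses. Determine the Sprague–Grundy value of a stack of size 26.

G(0) = 0
G(1) = mex{} = 0
G(2) = mex{} = 0
G(3) = mex{} = 0
G(4) = mex{} = 0
G(5) = mex{0} = 1
G(6) = mex{0} = 1
G(7) = mex{0} = 1
G(8) = mex{0,0} = 1
G(9) = mex{0,0} = 1
G(10) = mex{1,0} = 2
G(11) = mex{1,0} = 2
G(12) = mex{1,0} = 2
G(13) = mex{1,1} = 0
G(14) = mex{1,1} = 0
G(15) = mex{2,1} = 0
G(16) = mex{2,1} = 0
G(17) = mex{2,1} = 0
G(18) = mex{0,2} = 1
G(19) = mex{0,2} = 1
G(20) = mex{0,2} = 1
G(21) = mex{0,0} = 1
G(22) = mex{0,0} = 1
G(23) = mex{1,0} = 2
G(24) = mex{1,0} = 2
G(25) = mex{1,0} = 2
G(26) = mex{1,1} = 0

0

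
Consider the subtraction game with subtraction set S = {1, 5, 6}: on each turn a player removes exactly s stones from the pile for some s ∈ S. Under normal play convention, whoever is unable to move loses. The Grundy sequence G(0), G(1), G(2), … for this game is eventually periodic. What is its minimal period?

n :  0  1  2  3  4  5  6  7  8  9 10 11 12 13 14 15 16 17 18 19 20 21 22 23
G :  0  1  0  1  0  1  2  3  2  3  2  0  1  0  1  0  1  2  3  2  3  2  0  1
G(n+11) = G(n) holds for n = 0,…,5 (a full window of length max(S) = 6), so the sequence is purely periodic with period 11.

11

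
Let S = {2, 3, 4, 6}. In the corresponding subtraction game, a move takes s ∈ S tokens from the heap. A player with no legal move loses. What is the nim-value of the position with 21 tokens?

2

n :  0  1  2  3  4  5  6  7  8  9 10 11 12 13 14 15 16 17 18 19 20 21
G :  0  0  1  1  2  2  3  3  0  0  1  1  2  2  3  3  0  0  1  1  2  2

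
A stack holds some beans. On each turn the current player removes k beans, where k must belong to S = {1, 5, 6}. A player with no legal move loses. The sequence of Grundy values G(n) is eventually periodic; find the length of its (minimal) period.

G(0) = 0
G(1) = mex{0} = 1
G(2) = mex{1} = 0
G(3) = mex{0} = 1
G(4) = mex{1} = 0
G(5) = mex{0,0} = 1
G(6) = mex{1,1,0} = 2
G(7) = mex{2,0,1} = 3
G(8) = mex{3,1,0} = 2
G(9) = mex{2,0,1} = 3
G(10) = mex{3,1,0} = 2
G(11) = mex{2,2,1} = 0
G(12) = mex{0,3,2} = 1
G(13) = mex{1,2,3} = 0
G(14) = mex{0,3,2} = 1
G(15) = mex{1,2,3} = 0
G(16) = mex{0,0,2} = 1
G(17) = mex{1,1,0} = 2
G(18) = mex{2,0,1} = 3
G(19) = mex{3,1,0} = 2
G(20) = mex{2,0,1} = 3
G(21) = mex{3,1,0} = 2
G(22) = mex{2,2,1} = 0
G(23) = mex{0,3,2} = 1
G(n+11) = G(n) holds for n = 0,…,5 (a full window of length max(S) = 6), so the sequence is purely periodic with period 11.

11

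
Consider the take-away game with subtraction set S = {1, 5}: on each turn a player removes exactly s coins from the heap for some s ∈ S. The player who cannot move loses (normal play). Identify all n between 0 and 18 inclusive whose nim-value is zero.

0, 2, 4, 6, 8, 10, 12, 14, 16, 18

G(0) = 0
G(1) = mex{0} = 1
G(2) = mex{1} = 0
G(3) = mex{0} = 1
G(4) = mex{1} = 0
G(5) = mex{0,0} = 1
G(6) = mex{1,1} = 0
G(7) = mex{0,0} = 1
G(8) = mex{1,1} = 0
G(9) = mex{0,0} = 1
G(10) = mex{1,1} = 0
G(11) = mex{0,0} = 1
G(12) = mex{1,1} = 0
G(13) = mex{0,0} = 1
G(14) = mex{1,1} = 0
G(15) = mex{0,0} = 1
G(16) = mex{1,1} = 0
G(17) = mex{0,0} = 1
G(18) = mex{1,1} = 0
P-positions are exactly the n with G(n) = 0.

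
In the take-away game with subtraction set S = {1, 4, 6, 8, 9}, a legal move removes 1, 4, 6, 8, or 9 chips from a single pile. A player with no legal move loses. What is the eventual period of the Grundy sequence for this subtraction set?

17

n :  0  1  2  3  4  5  6  7  8  9 10 11 12 13 14 15 16 17 18 19 20 21 22 23 24 25 26 27 28 29 30 31 32 33 34 35
G :  0  1  0  1  2  0  1  0  1  2  3  2  0  1  2  3  2  0  1  0  1  2  0  1  0  1  2  3  2  0  1  2  3  2  0  1
G(n+17) = G(n) holds for n = 0,…,8 (a full window of length max(S) = 9), so the sequence is purely periodic with period 17.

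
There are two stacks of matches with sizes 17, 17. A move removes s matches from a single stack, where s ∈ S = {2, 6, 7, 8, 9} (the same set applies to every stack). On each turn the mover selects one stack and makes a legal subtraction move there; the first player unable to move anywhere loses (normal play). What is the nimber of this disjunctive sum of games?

0

All stacks use S = {2, 6, 7, 8, 9}:
G(0) = 0
G(1) = mex{} = 0
G(2) = mex{0} = 1
G(3) = mex{0} = 1
G(4) = mex{1} = 0
G(5) = mex{1} = 0
G(6) = mex{0,0} = 1
G(7) = mex{0,0,0} = 1
G(8) = mex{1,1,0,0} = 2
G(9) = mex{1,1,1,0,0} = 2
G(10) = mex{2,0,1,1,0} = 3
G(11) = mex{2,0,0,1,1} = 3
G(12) = mex{3,1,0,0,1} = 2
G(13) = mex{3,1,1,0,0} = 2
G(14) = mex{2,2,1,1,0} = 3
G(15) = mex{2,2,2,1,1} = 0
G(16) = mex{3,3,2,2,1} = 0
G(17) = mex{0,3,3,2,2} = 1
Stack A: G(17) = 1.
Stack B: G(17) = 1.
Combined Grundy value = 1 ⊕ 1 = 0.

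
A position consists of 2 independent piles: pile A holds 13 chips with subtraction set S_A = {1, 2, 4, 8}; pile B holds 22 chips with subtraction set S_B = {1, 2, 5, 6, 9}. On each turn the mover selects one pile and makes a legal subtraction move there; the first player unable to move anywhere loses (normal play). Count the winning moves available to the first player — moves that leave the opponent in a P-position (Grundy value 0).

0

Pile A, S = {1, 2, 4, 8}:
n :  0  1  2  3  4  5  6  7  8  9 10 11 12 13
G :  0  1  2  0  1  2  0  1  2  0  1  2  0  1
G_A(13) = 1.
Pile B, S = {1, 2, 5, 6, 9}:
G(0) = 0
G(1) = mex{0} = 1
G(2) = mex{1,0} = 2
G(3) = mex{2,1} = 0
G(4) = mex{0,2} = 1
G(5) = mex{1,0,0} = 2
G(6) = mex{2,1,1,0} = 3
G(7) = mex{3,2,2,1} = 0
G(8) = mex{0,3,0,2} = 1
G(9) = mex{1,0,1,0,0} = 2
G(10) = mex{2,1,2,1,1} = 0
G(11) = mex{0,2,3,2,2} = 1
G(12) = mex{1,0,0,3,0} = 2
G(13) = mex{2,1,1,0,1} = 3
G(14) = mex{3,2,2,1,2} = 0
G(15) = mex{0,3,0,2,3} = 1
G(16) = mex{1,0,1,0,0} = 2
G(17) = mex{2,1,2,1,1} = 0
G(18) = mex{0,2,3,2,2} = 1
G(19) = mex{1,0,0,3,0} = 2
G(20) = mex{2,1,1,0,1} = 3
G(21) = mex{3,2,2,1,2} = 0
G(22) = mex{0,3,0,2,3} = 1
G_B(22) = 1.
Combined Grundy value = 1 ⊕ 1 = 0.
A winning move leaves total XOR = 0, i.e. changes one component's Grundy value g to g ⊕ X where X is the current total.
Pile A: target g' = 1⊕0 = 1, but every legal move changes the Grundy value (mex property), so 0 moves.
Pile B: target g' = 1⊕0 = 1, but every legal move changes the Grundy value (mex property), so 0 moves.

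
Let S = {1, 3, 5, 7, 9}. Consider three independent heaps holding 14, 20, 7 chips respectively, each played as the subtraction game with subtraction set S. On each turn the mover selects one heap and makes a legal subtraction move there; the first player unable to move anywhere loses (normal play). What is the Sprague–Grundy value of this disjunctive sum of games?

1

All heaps use S = {1, 3, 5, 7, 9}:
G(0) = 0
G(1) = mex{0} = 1
G(2) = mex{1} = 0
G(3) = mex{0,0} = 1
G(4) = mex{1,1} = 0
G(5) = mex{0,0,0} = 1
G(6) = mex{1,1,1} = 0
G(7) = mex{0,0,0,0} = 1
G(8) = mex{1,1,1,1} = 0
G(9) = mex{0,0,0,0,0} = 1
G(10) = mex{1,1,1,1,1} = 0
G(11) = mex{0,0,0,0,0} = 1
G(12) = mex{1,1,1,1,1} = 0
G(13) = mex{0,0,0,0,0} = 1
G(14) = mex{1,1,1,1,1} = 0
G(15) = mex{0,0,0,0,0} = 1
G(16) = mex{1,1,1,1,1} = 0
G(17) = mex{0,0,0,0,0} = 1
G(18) = mex{1,1,1,1,1} = 0
G(19) = mex{0,0,0,0,0} = 1
G(20) = mex{1,1,1,1,1} = 0
Heap A: G(14) = 0.
Heap B: G(20) = 0.
Heap C: G(7) = 1.
Combined Grundy value = 0 ⊕ 0 ⊕ 1 = 1.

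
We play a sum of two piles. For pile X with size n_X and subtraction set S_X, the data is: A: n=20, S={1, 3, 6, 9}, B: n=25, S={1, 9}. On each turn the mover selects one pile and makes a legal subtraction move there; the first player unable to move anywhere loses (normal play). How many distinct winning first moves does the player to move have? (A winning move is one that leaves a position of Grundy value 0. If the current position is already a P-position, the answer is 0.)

1

Pile A, S = {1, 3, 6, 9}:
G(0) = 0
G(1) = mex{0} = 1
G(2) = mex{1} = 0
G(3) = mex{0,0} = 1
G(4) = mex{1,1} = 0
G(5) = mex{0,0} = 1
G(6) = mex{1,1,0} = 2
G(7) = mex{2,0,1} = 3
G(8) = mex{3,1,0} = 2
G(9) = mex{2,2,1,0} = 3
G(10) = mex{3,3,0,1} = 2
G(11) = mex{2,2,1,0} = 3
G(12) = mex{3,3,2,1} = 0
G(13) = mex{0,2,3,0} = 1
G(14) = mex{1,3,2,1} = 0
G(15) = mex{0,0,3,2} = 1
G(16) = mex{1,1,2,3} = 0
G(17) = mex{0,0,3,2} = 1
G(18) = mex{1,1,0,3} = 2
G(19) = mex{2,0,1,2} = 3
G(20) = mex{3,1,0,3} = 2
G_A(20) = 2.
Pile B, S = {1, 9}:
G(0) = 0
G(1) = mex{0} = 1
G(2) = mex{1} = 0
G(3) = mex{0} = 1
G(4) = mex{1} = 0
G(5) = mex{0} = 1
G(6) = mex{1} = 0
G(7) = mex{0} = 1
G(8) = mex{1} = 0
G(9) = mex{0,0} = 1
G(10) = mex{1,1} = 0
G(11) = mex{0,0} = 1
G(12) = mex{1,1} = 0
G(13) = mex{0,0} = 1
G(14) = mex{1,1} = 0
G(15) = mex{0,0} = 1
G(16) = mex{1,1} = 0
G(17) = mex{0,0} = 1
G(18) = mex{1,1} = 0
G(19) = mex{0,0} = 1
G(20) = mex{1,1} = 0
G(21) = mex{0,0} = 1
G(22) = mex{1,1} = 0
G(23) = mex{0,0} = 1
G(24) = mex{1,1} = 0
G(25) = mex{0,0} = 1
G_B(25) = 1.
Combined Grundy value = 2 ⊕ 1 = 3.
A winning move leaves total XOR = 0, i.e. changes one component's Grundy value g to g ⊕ X where X is the current total.
Pile A: need g' = 2⊕3 = 1. Options: 20−1→G=3, 20−3→G=1, 20−6→G=0, 20−9→G=3. Hits: 1.
Pile B: need g' = 1⊕3 = 2. Options: 25−1→G=0, 25−9→G=0. Hits: 0.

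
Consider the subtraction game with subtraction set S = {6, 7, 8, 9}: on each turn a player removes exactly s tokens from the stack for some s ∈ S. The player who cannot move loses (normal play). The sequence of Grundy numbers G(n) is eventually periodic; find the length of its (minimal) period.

15

n :  0  1  2  3  4  5  6  7  8  9 10 11 12 13 14 15 16 17 18 19 20 21 22 23 24 25 26 27 28 29 30 31
G :  0  0  0  0  0  0  1  1  1  1  1  1  2  2  2  0  0  0  0  0  0  1  1  1  1  1  1  2  2  2  0  0
G(n+15) = G(n) holds for n = 0,…,8 (a full window of length max(S) = 9), so the sequence is purely periodic with period 15.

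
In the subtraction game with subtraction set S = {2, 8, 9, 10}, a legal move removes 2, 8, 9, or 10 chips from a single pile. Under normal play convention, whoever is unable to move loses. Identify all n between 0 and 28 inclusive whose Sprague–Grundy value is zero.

0, 1, 4, 5, 16, 17, 20, 21

n :  0  1  2  3  4  5  6  7  8  9 10 11 12 13 14 15 16 17 18 19 20 21 22 23 24 25 26 27 28
G :  0  0  1  1  0  0  1  1  2  2  3  3  2  2  3  3  0  0  1  1  0  0  1  1  2  2  3  3  2
P-positions are exactly the n with G(n) = 0.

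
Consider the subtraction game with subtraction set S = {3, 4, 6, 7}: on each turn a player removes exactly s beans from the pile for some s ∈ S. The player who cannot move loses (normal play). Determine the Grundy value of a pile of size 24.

1

n :  0  1  2  3  4  5  6  7  8  9 10 11 12 13 14 15 16 17 18 19 20 21 22 23 24
G :  0  0  0  1  1  1  2  2  2  3  0  0  0  1  1  1  2  2  2  3  0  0  0  1  1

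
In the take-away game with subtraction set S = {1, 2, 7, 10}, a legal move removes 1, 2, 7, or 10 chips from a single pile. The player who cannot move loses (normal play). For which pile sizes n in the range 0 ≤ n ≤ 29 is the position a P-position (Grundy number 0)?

n :  0  1  2  3  4  5  6  7  8  9 10 11 12 13 14 15 16 17 18 19 20 21 22 23 24 25 26 27 28 29
G :  0  1  2  0  1  2  0  1  2  0  1  2  0  1  2  0  1  2  0  1  2  0  1  2  0  1  2  0  1  2
P-positions are exactly the n with G(n) = 0.

0, 3, 6, 9, 12, 15, 18, 21, 24, 27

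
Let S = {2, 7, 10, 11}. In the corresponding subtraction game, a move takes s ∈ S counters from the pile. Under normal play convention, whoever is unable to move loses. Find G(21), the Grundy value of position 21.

n :  0  1  2  3  4  5  6  7  8  9 10 11 12 13 14 15 16 17 18 19 20 21
G :  0  0  1  1  0  0  1  1  2  0  3  1  2  0  3  1  2  0  0  1  1  0

0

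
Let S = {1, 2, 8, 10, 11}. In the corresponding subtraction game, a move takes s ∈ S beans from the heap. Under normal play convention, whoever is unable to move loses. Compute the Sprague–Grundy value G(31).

G(0) = 0
G(1) = mex{0} = 1
G(2) = mex{1,0} = 2
G(3) = mex{2,1} = 0
G(4) = mex{0,2} = 1
G(5) = mex{1,0} = 2
G(6) = mex{2,1} = 0
G(7) = mex{0,2} = 1
G(8) = mex{1,0,0} = 2
G(9) = mex{2,1,1} = 0
G(10) = mex{0,2,2,0} = 1
G(11) = mex{1,0,0,1,0} = 2
G(12) = mex{2,1,1,2,1} = 0
G(13) = mex{0,2,2,0,2} = 1
G(14) = mex{1,0,0,1,0} = 2
G(15) = mex{2,1,1,2,1} = 0
G(16) = mex{0,2,2,0,2} = 1
G(17) = mex{1,0,0,1,0} = 2
G(18) = mex{2,1,1,2,1} = 0
G(19) = mex{0,2,2,0,2} = 1
G(20) = mex{1,0,0,1,0} = 2
G(21) = mex{2,1,1,2,1} = 0
G(22) = mex{0,2,2,0,2} = 1
G(23) = mex{1,0,0,1,0} = 2
G(24) = mex{2,1,1,2,1} = 0
G(25) = mex{0,2,2,0,2} = 1
G(26) = mex{1,0,0,1,0} = 2
G(27) = mex{2,1,1,2,1} = 0
G(28) = mex{0,2,2,0,2} = 1
G(29) = mex{1,0,0,1,0} = 2
G(30) = mex{2,1,1,2,1} = 0
G(31) = mex{0,2,2,0,2} = 1

1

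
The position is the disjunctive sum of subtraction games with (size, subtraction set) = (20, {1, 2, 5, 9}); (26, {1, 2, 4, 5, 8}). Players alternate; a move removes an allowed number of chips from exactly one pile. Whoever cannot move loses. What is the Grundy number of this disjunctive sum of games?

2

Pile A, S = {1, 2, 5, 9}:
G(0) = 0
G(1) = mex{0} = 1
G(2) = mex{1,0} = 2
G(3) = mex{2,1} = 0
G(4) = mex{0,2} = 1
G(5) = mex{1,0,0} = 2
G(6) = mex{2,1,1} = 0
G(7) = mex{0,2,2} = 1
G(8) = mex{1,0,0} = 2
G(9) = mex{2,1,1,0} = 3
G(10) = mex{3,2,2,1} = 0
G(11) = mex{0,3,0,2} = 1
G(12) = mex{1,0,1,0} = 2
G(13) = mex{2,1,2,1} = 0
G(14) = mex{0,2,3,2} = 1
G(15) = mex{1,0,0,0} = 2
G(16) = mex{2,1,1,1} = 0
G(17) = mex{0,2,2,2} = 1
G(18) = mex{1,0,0,3} = 2
G(19) = mex{2,1,1,0} = 3
G(20) = mex{3,2,2,1} = 0
G_A(20) = 0.
Pile B, S = {1, 2, 4, 5, 8}:
G(0) = 0
G(1) = mex{0} = 1
G(2) = mex{1,0} = 2
G(3) = mex{2,1} = 0
G(4) = mex{0,2,0} = 1
G(5) = mex{1,0,1,0} = 2
G(6) = mex{2,1,2,1} = 0
G(7) = mex{0,2,0,2} = 1
G(8) = mex{1,0,1,0,0} = 2
G(9) = mex{2,1,2,1,1} = 0
G(10) = mex{0,2,0,2,2} = 1
G(11) = mex{1,0,1,0,0} = 2
G(12) = mex{2,1,2,1,1} = 0
G(13) = mex{0,2,0,2,2} = 1
G(14) = mex{1,0,1,0,0} = 2
G(15) = mex{2,1,2,1,1} = 0
G(16) = mex{0,2,0,2,2} = 1
G(17) = mex{1,0,1,0,0} = 2
G(18) = mex{2,1,2,1,1} = 0
G(19) = mex{0,2,0,2,2} = 1
G(20) = mex{1,0,1,0,0} = 2
G(21) = mex{2,1,2,1,1} = 0
G(22) = mex{0,2,0,2,2} = 1
G(23) = mex{1,0,1,0,0} = 2
G(24) = mex{2,1,2,1,1} = 0
G(25) = mex{0,2,0,2,2} = 1
G(26) = mex{1,0,1,0,0} = 2
G_B(26) = 2.
Combined Grundy value = 0 ⊕ 2 = 2.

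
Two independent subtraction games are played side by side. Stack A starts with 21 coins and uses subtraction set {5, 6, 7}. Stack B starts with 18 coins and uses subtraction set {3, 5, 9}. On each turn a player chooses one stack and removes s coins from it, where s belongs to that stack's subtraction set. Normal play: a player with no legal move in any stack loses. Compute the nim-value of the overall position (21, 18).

Stack A, S = {5, 6, 7}:
G(0) = 0
G(1) = mex{} = 0
G(2) = mex{} = 0
G(3) = mex{} = 0
G(4) = mex{} = 0
G(5) = mex{0} = 1
G(6) = mex{0,0} = 1
G(7) = mex{0,0,0} = 1
G(8) = mex{0,0,0} = 1
G(9) = mex{0,0,0} = 1
G(10) = mex{1,0,0} = 2
G(11) = mex{1,1,0} = 2
G(12) = mex{1,1,1} = 0
G(13) = mex{1,1,1} = 0
G(14) = mex{1,1,1} = 0
G(15) = mex{2,1,1} = 0
G(16) = mex{2,2,1} = 0
G(17) = mex{0,2,2} = 1
G(18) = mex{0,0,2} = 1
G(19) = mex{0,0,0} = 1
G(20) = mex{0,0,0} = 1
G(21) = mex{0,0,0} = 1
G_A(21) = 1.
Stack B, S = {3, 5, 9}:
G(0) = 0
G(1) = mex{} = 0
G(2) = mex{} = 0
G(3) = mex{0} = 1
G(4) = mex{0} = 1
G(5) = mex{0,0} = 1
G(6) = mex{1,0} = 2
G(7) = mex{1,0} = 2
G(8) = mex{1,1} = 0
G(9) = mex{2,1,0} = 3
G(10) = mex{2,1,0} = 3
G(11) = mex{0,2,0} = 1
G(12) = mex{3,2,1} = 0
G(13) = mex{3,0,1} = 2
G(14) = mex{1,3,1} = 0
G(15) = mex{0,3,2} = 1
G(16) = mex{2,1,2} = 0
G(17) = mex{0,0,0} = 1
G(18) = mex{1,2,3} = 0
G_B(18) = 0.
Combined Grundy value = 1 ⊕ 0 = 1.

1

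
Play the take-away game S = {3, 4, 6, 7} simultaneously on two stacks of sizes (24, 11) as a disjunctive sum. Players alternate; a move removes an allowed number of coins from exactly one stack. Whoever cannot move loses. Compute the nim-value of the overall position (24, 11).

All stacks use S = {3, 4, 6, 7}:
n :  0  1  2  3  4  5  6  7  8  9 10 11 12 13 14 15 16 17 18 19 20 21 22 23 24
G :  0  0  0  1  1  1  2  2  2  3  0  0  0  1  1  1  2  2  2  3  0  0  0  1  1
Stack A: G(24) = 1.
Stack B: G(11) = 0.
Combined Grundy value = 1 ⊕ 0 = 1.

1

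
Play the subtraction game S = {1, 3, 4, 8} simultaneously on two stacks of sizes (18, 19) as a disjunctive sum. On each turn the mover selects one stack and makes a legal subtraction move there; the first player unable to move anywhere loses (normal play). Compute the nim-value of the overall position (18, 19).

1

All stacks use S = {1, 3, 4, 8}:
G(0) = 0
G(1) = mex{0} = 1
G(2) = mex{1} = 0
G(3) = mex{0,0} = 1
G(4) = mex{1,1,0} = 2
G(5) = mex{2,0,1} = 3
G(6) = mex{3,1,0} = 2
G(7) = mex{2,2,1} = 0
G(8) = mex{0,3,2,0} = 1
G(9) = mex{1,2,3,1} = 0
G(10) = mex{0,0,2,0} = 1
G(11) = mex{1,1,0,1} = 2
G(12) = mex{2,0,1,2} = 3
G(13) = mex{3,1,0,3} = 2
G(14) = mex{2,2,1,2} = 0
G(15) = mex{0,3,2,0} = 1
G(16) = mex{1,2,3,1} = 0
G(17) = mex{0,0,2,0} = 1
G(18) = mex{1,1,0,1} = 2
G(19) = mex{2,0,1,2} = 3
Stack A: G(18) = 2.
Stack B: G(19) = 3.
Combined Grundy value = 2 ⊕ 3 = 1.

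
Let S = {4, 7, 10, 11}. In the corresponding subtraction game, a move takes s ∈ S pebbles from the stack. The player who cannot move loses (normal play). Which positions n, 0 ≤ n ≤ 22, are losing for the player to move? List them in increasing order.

0, 1, 2, 3, 15, 16, 17, 18

n :  0  1  2  3  4  5  6  7  8  9 10 11 12 13 14 15 16 17 18 19 20 21 22
G :  0  0  0  0  1  1  1  1  2  2  2  2  3  3  3  0  0  0  0  1  1  1  1
P-positions are exactly the n with G(n) = 0.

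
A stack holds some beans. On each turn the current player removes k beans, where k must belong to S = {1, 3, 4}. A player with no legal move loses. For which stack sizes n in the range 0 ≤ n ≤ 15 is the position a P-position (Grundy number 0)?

0, 2, 7, 9, 14

n :  0  1  2  3  4  5  6  7  8  9 10 11 12 13 14 15
G :  0  1  0  1  2  3  2  0  1  0  1  2  3  2  0  1
P-positions are exactly the n with G(n) = 0.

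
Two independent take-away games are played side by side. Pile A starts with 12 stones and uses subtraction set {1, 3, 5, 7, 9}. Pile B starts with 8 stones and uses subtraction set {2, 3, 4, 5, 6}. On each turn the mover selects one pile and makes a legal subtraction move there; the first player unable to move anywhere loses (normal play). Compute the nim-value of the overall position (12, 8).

0

Pile A, S = {1, 3, 5, 7, 9}:
G(0) = 0
G(1) = mex{0} = 1
G(2) = mex{1} = 0
G(3) = mex{0,0} = 1
G(4) = mex{1,1} = 0
G(5) = mex{0,0,0} = 1
G(6) = mex{1,1,1} = 0
G(7) = mex{0,0,0,0} = 1
G(8) = mex{1,1,1,1} = 0
G(9) = mex{0,0,0,0,0} = 1
G(10) = mex{1,1,1,1,1} = 0
G(11) = mex{0,0,0,0,0} = 1
G(12) = mex{1,1,1,1,1} = 0
G_A(12) = 0.
Pile B, S = {2, 3, 4, 5, 6}:
G(0) = 0
G(1) = mex{} = 0
G(2) = mex{0} = 1
G(3) = mex{0,0} = 1
G(4) = mex{1,0,0} = 2
G(5) = mex{1,1,0,0} = 2
G(6) = mex{2,1,1,0,0} = 3
G(7) = mex{2,2,1,1,0} = 3
G(8) = mex{3,2,2,1,1} = 0
G_B(8) = 0.
Combined Grundy value = 0 ⊕ 0 = 0.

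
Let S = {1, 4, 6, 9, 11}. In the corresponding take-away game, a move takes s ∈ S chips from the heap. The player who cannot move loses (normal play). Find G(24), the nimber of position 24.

2

G(0) = 0
G(1) = mex{0} = 1
G(2) = mex{1} = 0
G(3) = mex{0} = 1
G(4) = mex{1,0} = 2
G(5) = mex{2,1} = 0
G(6) = mex{0,0,0} = 1
G(7) = mex{1,1,1} = 0
G(8) = mex{0,2,0} = 1
G(9) = mex{1,0,1,0} = 2
G(10) = mex{2,1,2,1} = 0
G(11) = mex{0,0,0,0,0} = 1
G(12) = mex{1,1,1,1,1} = 0
G(13) = mex{0,2,0,2,0} = 1
G(14) = mex{1,0,1,0,1} = 2
G(15) = mex{2,1,2,1,2} = 0
G(16) = mex{0,0,0,0,0} = 1
G(17) = mex{1,1,1,1,1} = 0
G(18) = mex{0,2,0,2,0} = 1
G(19) = mex{1,0,1,0,1} = 2
G(20) = mex{2,1,2,1,2} = 0
G(21) = mex{0,0,0,0,0} = 1
G(22) = mex{1,1,1,1,1} = 0
G(23) = mex{0,2,0,2,0} = 1
G(24) = mex{1,0,1,0,1} = 2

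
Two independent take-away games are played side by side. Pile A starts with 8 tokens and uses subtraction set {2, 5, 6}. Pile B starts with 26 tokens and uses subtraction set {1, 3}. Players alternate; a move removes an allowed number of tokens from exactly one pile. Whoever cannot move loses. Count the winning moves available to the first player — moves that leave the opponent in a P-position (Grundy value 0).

0

Pile A, S = {2, 5, 6}:
G(0) = 0
G(1) = mex{} = 0
G(2) = mex{0} = 1
G(3) = mex{0} = 1
G(4) = mex{1} = 0
G(5) = mex{1,0} = 2
G(6) = mex{0,0,0} = 1
G(7) = mex{2,1,0} = 3
G(8) = mex{1,1,1} = 0
G_A(8) = 0.
Pile B, S = {1, 3}:
n :  0  1  2  3  4  5  6  7  8  9 10 11 12 13 14 15 16 17 18 19 20 21 22 23 24 25 26
G :  0  1  0  1  0  1  0  1  0  1  0  1  0  1  0  1  0  1  0  1  0  1  0  1  0  1  0
G_B(26) = 0.
Combined Grundy value = 0 ⊕ 0 = 0.
A winning move leaves total XOR = 0, i.e. changes one component's Grundy value g to g ⊕ X where X is the current total.
Pile A: target g' = 0⊕0 = 0, but every legal move changes the Grundy value (mex property), so 0 moves.
Pile B: target g' = 0⊕0 = 0, but every legal move changes the Grundy value (mex property), so 0 moves.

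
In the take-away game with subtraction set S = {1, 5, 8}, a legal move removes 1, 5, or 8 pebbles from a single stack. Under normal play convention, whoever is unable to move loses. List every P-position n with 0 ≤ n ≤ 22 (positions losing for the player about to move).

G(0) = 0
G(1) = mex{0} = 1
G(2) = mex{1} = 0
G(3) = mex{0} = 1
G(4) = mex{1} = 0
G(5) = mex{0,0} = 1
G(6) = mex{1,1} = 0
G(7) = mex{0,0} = 1
G(8) = mex{1,1,0} = 2
G(9) = mex{2,0,1} = 3
G(10) = mex{3,1,0} = 2
G(11) = mex{2,0,1} = 3
G(12) = mex{3,1,0} = 2
G(13) = mex{2,2,1} = 0
G(14) = mex{0,3,0} = 1
G(15) = mex{1,2,1} = 0
G(16) = mex{0,3,2} = 1
G(17) = mex{1,2,3} = 0
G(18) = mex{0,0,2} = 1
G(19) = mex{1,1,3} = 0
G(20) = mex{0,0,2} = 1
G(21) = mex{1,1,0} = 2
G(22) = mex{2,0,1} = 3
P-positions are exactly the n with G(n) = 0.

0, 2, 4, 6, 13, 15, 17, 19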